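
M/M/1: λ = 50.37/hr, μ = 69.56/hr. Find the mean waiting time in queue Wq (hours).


ρ = 50.37/69.56 = 0.7241
Wq = ρ/(μ−λ) = 0.7241/(69.56 − 50.37) = 0.7241/19.19 = 0.03773 hr

Final: 0.03773 hr


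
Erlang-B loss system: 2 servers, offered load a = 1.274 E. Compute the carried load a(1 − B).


B(2,1.274) = 0.263013 (Erlang-B)
Carried load = a(1 − B) = 1.274·(1 − 0.263013) = 1.274·0.736987 = 0.9389 E

Final: 0.9389 Erlangs


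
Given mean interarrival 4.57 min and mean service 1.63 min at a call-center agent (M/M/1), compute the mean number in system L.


λ = 60/4.57 = 13.1291 /hr
μ = 60/1.63 = 36.8098 /hr
ρ = λ/μ = 13.1291/36.8098 = 0.3567
L = ρ/(1−ρ) = 0.3567/0.6433 = 0.5544

Final: 0.5544


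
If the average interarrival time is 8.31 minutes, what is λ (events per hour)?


λ = 1/(interarrival time) in consistent units.
1 hour = 60 min, so λ = 60/8.31 = 7.2202 per hour

Final: 7.2202 /hr


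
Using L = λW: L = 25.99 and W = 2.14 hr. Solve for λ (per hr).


λ = L/W = 25.99/2.14 = 12.1449 /hr

Final: 12.1449 /hr


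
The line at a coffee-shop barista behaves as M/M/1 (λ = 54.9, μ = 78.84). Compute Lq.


ρ = 54.9/78.84 = 0.6963
Lq = ρ²/(1−ρ) = 0.4849/0.3037 = 1.5969

Final: 1.5969


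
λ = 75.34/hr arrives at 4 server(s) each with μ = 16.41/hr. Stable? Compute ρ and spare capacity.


Total capacity cμ = 4·16.41 = 65.64/hr
ρ = λ/(cμ) = 75.34/65.64 = 1.1478
Stable ⇔ ρ < 1: NO
Spare capacity = cμ − λ = 65.64 − 75.34 = -9.70/hr

Final: ρ = 1.1478; unstable; margin = -9.70/hr


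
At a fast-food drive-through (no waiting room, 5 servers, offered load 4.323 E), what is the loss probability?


B(c,a) = (a^c/c!) / Σ_{k=0}^{c} a^k/k!
a^5/5! = 12.581862
Σ terms (k=0..5): 1.00000 + 4.32300 + 9.34416 + 13.46494 + 14.55224 + 12.58186 = 55.266203
B = 12.581862/55.266203 = 0.227659

Final: 0.227659


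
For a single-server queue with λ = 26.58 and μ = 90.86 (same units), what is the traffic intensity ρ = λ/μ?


ρ = λ/μ = 26.58/90.86 = 0.2925

Final: 0.2925


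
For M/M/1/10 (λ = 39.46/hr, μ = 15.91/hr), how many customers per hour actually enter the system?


ρ = 2.4802; P_K = (1−ρ)ρ^10/(1−ρ^11) = 0.596834
λ_eff = λ(1 − P_K) = 39.46·(1 − 0.596834) = 39.46·0.403166 = 15.9089 /hr

Final: 15.9089 /hr


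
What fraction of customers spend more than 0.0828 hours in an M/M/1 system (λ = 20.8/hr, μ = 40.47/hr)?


W ~ Exponential(μ−λ) for M/M/1.
μ − λ = 40.47 − 20.8 = 19.6700
P(W > t) = e^{−(μ−λ)t} = e^{−1.6287} = 0.196189

Final: 0.196189


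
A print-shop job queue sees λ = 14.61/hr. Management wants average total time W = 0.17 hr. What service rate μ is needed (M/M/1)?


W = 1/(μ−λ) ⇒ μ − λ = 1/W = 1/0.17 = 5.8824
μ = λ + 1/W = 14.61 + 5.8824 = 20.4924 per hr

Final: 20.4924 /hr


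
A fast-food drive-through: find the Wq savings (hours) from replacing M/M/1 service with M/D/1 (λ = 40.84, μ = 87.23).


ρ = 40.84/87.23 = 0.4682
Wq(M/M/1) = ρ/(μ−λ) = 0.4682/46.39 = 0.01009 hr
Wq(M/D/1) = ρ/(2(μ−λ)) = 0.005046 hr
Savings = 0.01009 − 0.005046 = 0.005046 hr

Final: 0.005046 hr


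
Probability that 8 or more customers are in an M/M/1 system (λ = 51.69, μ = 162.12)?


ρ = 51.69/162.12 = 0.3188
P(N ≥ n) = ρ^n = 0.3188^8 = 0.0001068

Final: 0.0001068


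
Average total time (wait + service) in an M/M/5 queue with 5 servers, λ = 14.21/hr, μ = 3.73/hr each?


a = 3.8097; ρ = 0.7619; P₀ = 0.017198
Lq = P₀·a^c·ρ/(c!(1−ρ)²) = 1.54604
Wq = Lq/λ = 1.54604/14.21 = 0.10880 hr
W = Wq + 1/μ = 0.10880 + 0.26810 = 0.37690 hr

Final: 0.37690 hr


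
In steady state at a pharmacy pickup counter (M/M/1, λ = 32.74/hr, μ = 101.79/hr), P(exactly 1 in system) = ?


ρ = 32.74/101.79 = 0.3216
P_n = (1−ρ)·ρ^n = (1 − 0.3216)·0.3216^1 = 0.6784·0.321643 = 0.218189

Final: 0.218189


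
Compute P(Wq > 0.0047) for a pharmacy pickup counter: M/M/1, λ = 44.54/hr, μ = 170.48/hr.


ρ = 44.54/170.48 = 0.2613
P(Wq > t) = ρ·e^{−(μ−λ)t} = 0.2613·e^{−0.5919}
= 0.2613·0.553265 = 0.144547

Final: 0.144547


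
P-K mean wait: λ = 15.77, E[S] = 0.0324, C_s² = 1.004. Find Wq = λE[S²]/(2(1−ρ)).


ρ = λ·E[S] = 15.77·0.0324 = 0.5109
E[S²] = E[S]²(1+C_s²) = 0.0324²·(1+1.004) = 0.002104
Wq = λ·E[S²]/(2(1−ρ)) = 15.77·0.002104/(2·0.4891) = 0.03392 hr

Final: 0.03392 hr


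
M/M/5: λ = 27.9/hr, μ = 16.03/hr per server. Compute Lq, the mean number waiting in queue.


a = λ/μ = 1.7405; ρ = a/5 = 0.3481
P₀ = 0.174813
Lq = P₀·a^c·ρ / (c!·(1−ρ)²) = 0.174813·15.97178·0.3481/(120·0.42498)
= 0.01906

Final: 0.01906


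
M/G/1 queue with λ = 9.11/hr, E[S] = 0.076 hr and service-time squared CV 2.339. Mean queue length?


ρ = λ·E[S] = 9.11·0.076 = 0.6924
Lq = ρ²(1+C_s²)/(2(1−ρ)) = 0.4794·(1+2.339)/(2·0.3076)
= 0.4794·3.3390/0.6153 = 2.60140

Final: 2.60140


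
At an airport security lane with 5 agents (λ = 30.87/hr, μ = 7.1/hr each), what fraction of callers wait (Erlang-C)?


a = λ/μ = 4.3479; ρ = a/5 = 0.8696
P₀ = 0.007009 (from M/M/c formula)
C(c,a) = [a^c/(c!(1−ρ))]·P₀ = [1553.78671/(120·0.1304)]·0.007009
= 99.27903·0.007009 = 0.695874

Final: 0.695874


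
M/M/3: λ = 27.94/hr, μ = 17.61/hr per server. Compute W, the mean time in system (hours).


a = 1.5866; ρ = 0.5289; P₀ = 0.190182
Lq = P₀·a^c·ρ/(c!(1−ρ)²) = 0.30163
Wq = Lq/λ = 0.30163/27.94 = 0.01080 hr
W = Wq + 1/μ = 0.01080 + 0.05679 = 0.06758 hr

Final: 0.06758 hr


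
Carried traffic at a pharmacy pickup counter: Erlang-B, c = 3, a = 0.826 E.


B(3,0.826) = 0.041541 (Erlang-B)
Carried load = a(1 − B) = 0.826·(1 − 0.041541) = 0.826·0.958459 = 0.7917 E

Final: 0.7917 Erlangs


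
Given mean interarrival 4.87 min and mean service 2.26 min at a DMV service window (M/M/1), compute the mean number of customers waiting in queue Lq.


λ = 60/4.87 = 12.3203 /hr
μ = 60/2.26 = 26.5487 /hr
ρ = λ/μ = 12.3203/26.5487 = 0.4641
Lq = ρ²/(1−ρ) = 0.2154/0.5359 = 0.4018

Final: 0.4018


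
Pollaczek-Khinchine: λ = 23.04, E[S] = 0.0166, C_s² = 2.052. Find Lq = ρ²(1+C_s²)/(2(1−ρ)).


ρ = λ·E[S] = 23.04·0.0166 = 0.3825
Lq = ρ²(1+C_s²)/(2(1−ρ)) = 0.1463·(1+2.052)/(2·0.6175)
= 0.1463·3.0520/1.2351 = 0.36147

Final: 0.36147


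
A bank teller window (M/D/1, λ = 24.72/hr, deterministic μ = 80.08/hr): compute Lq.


ρ = 24.72/80.08 = 0.3087
M/D/1: Lq = ρ²/(2(1−ρ)) = 0.09529/(2·0.6913) = 0.06892

Final: 0.06892


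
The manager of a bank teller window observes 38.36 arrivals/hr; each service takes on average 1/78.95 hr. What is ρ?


ρ = λ/μ = 38.36/78.95 = 0.4859

Final: 0.4859


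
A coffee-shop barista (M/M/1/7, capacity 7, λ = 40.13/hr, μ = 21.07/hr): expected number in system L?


ρ = 40.13/21.07 = 1.9046
L = ρ[1 − (K+1)ρ^K + Kρ^(K+1)] / [(1−ρ)(1−ρ^(K+1))]
Numerator: 1.9046·(1 − 8·90.914336 + 7·173.155780) = 925.210341
Denominator: (-0.9046)·(-172.155780) = 155.732756
L = 925.210341/155.732756 = 5.9410

Final: 5.9410


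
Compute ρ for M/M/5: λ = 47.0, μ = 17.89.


ρ = λ/(cμ) = 47.0/(5·17.89) = 47.0/89.45 = 0.5254

Final: 0.5254


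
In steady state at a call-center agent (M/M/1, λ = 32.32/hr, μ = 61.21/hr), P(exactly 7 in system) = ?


ρ = 32.32/61.21 = 0.5280
P_n = (1−ρ)·ρ^n = (1 − 0.5280)·0.5280^7 = 0.4720·0.011443 = 0.005401

Final: 0.005401


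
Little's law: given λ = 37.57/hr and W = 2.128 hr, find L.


L = λW = 37.57·2.128 = 79.9490

Final: 79.9490


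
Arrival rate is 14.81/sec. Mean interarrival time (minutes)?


Mean interarrival time = 1/λ = 1/14.81 second = 0.06752 second
In minutes: 0.06752 × 0.0166667 = 0.001125 min

Final: 0.001125 min


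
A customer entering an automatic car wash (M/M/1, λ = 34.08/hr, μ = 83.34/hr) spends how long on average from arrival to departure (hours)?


W = 1/(μ−λ) = 1/(83.34 − 34.08) = 1/49.26 = 0.02030 hr

Final: 0.02030 hr


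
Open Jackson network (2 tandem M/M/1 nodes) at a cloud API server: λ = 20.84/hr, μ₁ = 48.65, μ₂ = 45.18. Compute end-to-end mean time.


Each node sees arrival rate λ = 20.84/hr (tandem ⇒ throughput preserved).
W₁ = 1/(μ₁−λ) = 1/(48.65−20.84) = 0.03596 hr
W₂ = 1/(μ₂−λ) = 1/(45.18−20.84) = 0.04108 hr
W_total = W₁ + W₂ = 0.03596 + 0.04108 = 0.07704 hr

Final: 0.07704 hr


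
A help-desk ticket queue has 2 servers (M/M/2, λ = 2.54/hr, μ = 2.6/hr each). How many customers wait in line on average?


a = λ/μ = 0.9769; ρ = a/2 = 0.4885
P₀ = 0.343669
Lq = P₀·a^c·ρ / (c!·(1−ρ)²) = 0.343669·0.95438·0.4885/(2·0.26167)
= 0.30613

Final: 0.30613


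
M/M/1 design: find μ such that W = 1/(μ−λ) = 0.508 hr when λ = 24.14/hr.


W = 1/(μ−λ) ⇒ μ − λ = 1/W = 1/0.508 = 1.9685
μ = λ + 1/W = 24.14 + 1.9685 = 26.1085 per hr

Final: 26.1085 /hr


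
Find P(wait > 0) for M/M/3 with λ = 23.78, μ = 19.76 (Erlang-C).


a = λ/μ = 1.2034; ρ = a/3 = 0.4011
P₀ = 0.293028 (from M/M/c formula)
C(c,a) = [a^c/(c!(1−ρ))]·P₀ = [1.74291/(6·0.5989)]·0.293028
= 0.48507·0.293028 = 0.142139

Final: 0.142139


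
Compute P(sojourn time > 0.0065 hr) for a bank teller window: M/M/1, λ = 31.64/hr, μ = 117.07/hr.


W ~ Exponential(μ−λ) for M/M/1.
μ − λ = 117.07 − 31.64 = 85.4300
P(W > t) = e^{−(μ−λ)t} = e^{−0.5553} = 0.573903

Final: 0.573903


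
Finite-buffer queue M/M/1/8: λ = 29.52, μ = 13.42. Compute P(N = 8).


ρ = λ/μ = 29.52/13.42 = 2.1997
P_K = (1−ρ)ρ^K/(1−ρ^(K+1)) = (-1.1997·548.164237)/(1 − 1205.797935)
= -657.633698/-1204.797935 = 0.545846

Final: 0.545846


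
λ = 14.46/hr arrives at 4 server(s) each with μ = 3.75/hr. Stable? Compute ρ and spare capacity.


Total capacity cμ = 4·3.75 = 15.00/hr
ρ = λ/(cμ) = 14.46/15.00 = 0.9640
Stable ⇔ ρ < 1: YES
Spare capacity = cμ − λ = 15.00 − 14.46 = 0.54/hr

Final: ρ = 0.9640; stable; margin = 0.54/hr


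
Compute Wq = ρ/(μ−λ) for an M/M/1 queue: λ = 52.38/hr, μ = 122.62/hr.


ρ = 52.38/122.62 = 0.4272
Wq = ρ/(μ−λ) = 0.4272/(122.62 − 52.38) = 0.4272/70.24 = 0.006082 hr

Final: 0.006082 hr


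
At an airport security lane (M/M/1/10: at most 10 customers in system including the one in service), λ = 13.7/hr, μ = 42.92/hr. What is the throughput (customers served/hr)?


ρ = 0.3192; P_K = (1−ρ)ρ^10/(1−ρ^11) = 0.000007475
λ_eff = λ(1 − P_K) = 13.7·(1 − 0.000007475) = 13.7·0.999993 = 13.6999 /hr

Final: 13.6999 /hr


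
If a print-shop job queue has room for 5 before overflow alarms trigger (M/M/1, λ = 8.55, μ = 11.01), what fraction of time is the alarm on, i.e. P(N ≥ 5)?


ρ = 8.55/11.01 = 0.7766
P(N ≥ n) = ρ^n = 0.7766^5 = 0.282419

Final: 0.282419


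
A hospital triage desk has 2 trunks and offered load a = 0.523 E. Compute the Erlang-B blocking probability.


B(c,a) = (a^c/c!) / Σ_{k=0}^{c} a^k/k!
a^2/2! = 0.136765
Σ terms (k=0..2): 1.00000 + 0.52300 + 0.13676 = 1.659765
B = 0.136765/1.659765 = 0.082400

Final: 0.082400


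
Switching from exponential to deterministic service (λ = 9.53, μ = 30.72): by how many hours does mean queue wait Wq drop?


ρ = 9.53/30.72 = 0.3102
Wq(M/M/1) = ρ/(μ−λ) = 0.3102/21.19 = 0.01464 hr
Wq(M/D/1) = ρ/(2(μ−λ)) = 0.007320 hr
Savings = 0.01464 − 0.007320 = 0.007320 hr

Final: 0.007320 hr


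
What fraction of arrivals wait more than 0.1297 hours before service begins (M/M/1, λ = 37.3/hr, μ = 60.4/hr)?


ρ = 37.3/60.4 = 0.6175
P(Wq > t) = ρ·e^{−(μ−λ)t} = 0.6175·e^{−2.9961}
= 0.6175·0.049983 = 0.030867

Final: 0.030867


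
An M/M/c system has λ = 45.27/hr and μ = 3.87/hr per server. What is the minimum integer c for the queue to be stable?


Stability requires cμ > λ ⇔ c > λ/μ.
λ/μ = 45.27/3.87 = 11.6977
Minimum integer c = ⌊11.6977⌋ + 1 = 12
Check: 12·3.87 = 46.44 > 45.27, while 11·3.87 = 42.57 ≤ 45.27

Final: 12 servers


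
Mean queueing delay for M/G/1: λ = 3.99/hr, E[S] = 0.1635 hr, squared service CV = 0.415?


ρ = λ·E[S] = 3.99·0.1635 = 0.6524
E[S²] = E[S]²(1+C_s²) = 0.1635²·(1+0.415) = 0.037826
Wq = λ·E[S²]/(2(1−ρ)) = 3.99·0.037826/(2·0.3476) = 0.21708 hr

Final: 0.21708 hr


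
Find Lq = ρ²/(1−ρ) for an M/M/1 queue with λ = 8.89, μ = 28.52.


ρ = 8.89/28.52 = 0.3117
Lq = ρ²/(1−ρ) = 0.09716/0.6883 = 0.1412

Final: 0.1412


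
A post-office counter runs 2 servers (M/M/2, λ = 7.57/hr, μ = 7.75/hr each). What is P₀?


a = λ/μ = 7.57/7.75 = 0.9768; ρ = a/c = 0.4884
Σ_{k=0}^{1} a^k/k! (terms k=0..1) = 1.00000 + 0.97677 = 1.97677
Tail: a^2/(2!(1−ρ)) = 0.95409/(2·0.5116) = 0.93243
P₀ = 1/(1.97677 + 0.93243) = 1/2.90921 = 0.343736

Final: 0.343736


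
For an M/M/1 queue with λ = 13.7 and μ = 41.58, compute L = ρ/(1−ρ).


ρ = λ/μ = 13.7/41.58 = 0.3295
L = ρ/(1−ρ) = 0.3295/(1 − 0.3295) = 0.3295/0.6705 = 0.4914

Final: 0.4914


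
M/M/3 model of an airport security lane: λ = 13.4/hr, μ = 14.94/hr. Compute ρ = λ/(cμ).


ρ = λ/(cμ) = 13.4/(3·14.94) = 13.4/44.82 = 0.2990

Final: 0.2990


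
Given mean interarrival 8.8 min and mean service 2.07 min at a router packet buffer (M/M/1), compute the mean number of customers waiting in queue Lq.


λ = 60/8.8 = 6.8182 /hr
μ = 60/2.07 = 28.9855 /hr
ρ = λ/μ = 6.8182/28.9855 = 0.2352
Lq = ρ²/(1−ρ) = 0.05533/0.7648 = 0.07235

Final: 0.07235


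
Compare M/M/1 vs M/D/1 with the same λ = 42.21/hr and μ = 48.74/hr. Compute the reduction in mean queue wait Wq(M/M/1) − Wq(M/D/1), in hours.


ρ = 42.21/48.74 = 0.8660
Wq(M/M/1) = ρ/(μ−λ) = 0.8660/6.53 = 0.13262 hr
Wq(M/D/1) = ρ/(2(μ−λ)) = 0.06631 hr
Savings = 0.13262 − 0.06631 = 0.06631 hr

Final: 0.06631 hr


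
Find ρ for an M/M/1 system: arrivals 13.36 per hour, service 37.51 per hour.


ρ = λ/μ = 13.36/37.51 = 0.3562

Final: 0.3562


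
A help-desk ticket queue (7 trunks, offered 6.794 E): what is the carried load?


B(7,6.794) = 0.236016 (Erlang-B)
Carried load = a(1 − B) = 6.794·(1 − 0.236016) = 6.794·0.763984 = 5.1905 E

Final: 5.1905 Erlangs


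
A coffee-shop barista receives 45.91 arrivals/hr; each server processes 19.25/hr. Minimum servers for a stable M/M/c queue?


Stability requires cμ > λ ⇔ c > λ/μ.
λ/μ = 45.91/19.25 = 2.3849
Minimum integer c = ⌊2.3849⌋ + 1 = 3
Check: 3·19.25 = 57.75 > 45.91, while 2·19.25 = 38.50 ≤ 45.91

Final: 3 servers


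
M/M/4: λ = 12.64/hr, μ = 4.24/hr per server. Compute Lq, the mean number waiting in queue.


a = λ/μ = 2.9811; ρ = a/4 = 0.7453
P₀ = 0.038820
Lq = P₀·a^c·ρ / (c!·(1−ρ)²) = 0.038820·78.98141·0.7453/(24·0.06488)
= 1.46748

Final: 1.46748


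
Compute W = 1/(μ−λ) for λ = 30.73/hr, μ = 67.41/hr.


W = 1/(μ−λ) = 1/(67.41 − 30.73) = 1/36.68 = 0.02726 hr

Final: 0.02726 hr


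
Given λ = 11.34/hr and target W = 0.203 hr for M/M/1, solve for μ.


W = 1/(μ−λ) ⇒ μ − λ = 1/W = 1/0.203 = 4.9261
μ = λ + 1/W = 11.34 + 4.9261 = 16.2661 per hr

Final: 16.2661 /hr


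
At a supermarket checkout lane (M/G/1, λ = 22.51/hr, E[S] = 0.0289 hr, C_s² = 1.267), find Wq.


ρ = λ·E[S] = 22.51·0.0289 = 0.6505
E[S²] = E[S]²(1+C_s²) = 0.0289²·(1+1.267) = 0.001893
Wq = λ·E[S²]/(2(1−ρ)) = 22.51·0.001893/(2·0.3495) = 0.06098 hr

Final: 0.06098 hr


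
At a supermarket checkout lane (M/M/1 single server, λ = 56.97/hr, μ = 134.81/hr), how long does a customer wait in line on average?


ρ = 56.97/134.81 = 0.4226
Wq = ρ/(μ−λ) = 0.4226/(134.81 − 56.97) = 0.4226/77.84 = 0.005429 hr

Final: 0.005429 hr


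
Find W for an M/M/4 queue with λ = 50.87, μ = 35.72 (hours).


a = 1.4241; ρ = 0.3560; P₀ = 0.238906
Lq = P₀·a^c·ρ/(c!(1−ρ)²) = 0.03515
Wq = Lq/λ = 0.03515/50.87 = 0.0006911 hr
W = Wq + 1/μ = 0.0006911 + 0.02800 = 0.02869 hr

Final: 0.02869 hr


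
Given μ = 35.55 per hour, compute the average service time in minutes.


Mean service time = 1/μ = 1/35.55 hour = 0.02813 hour
In minutes: 0.02813 × 60 = 1.6878 min

Final: 1.6878 min


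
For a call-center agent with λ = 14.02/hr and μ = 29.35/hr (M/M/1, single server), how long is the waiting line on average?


ρ = 14.02/29.35 = 0.4777
Lq = ρ²/(1−ρ) = 0.2282/0.5223 = 0.4369

Final: 0.4369


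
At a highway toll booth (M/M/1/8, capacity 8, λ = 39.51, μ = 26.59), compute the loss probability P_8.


ρ = λ/μ = 39.51/26.59 = 1.4859
P_K = (1−ρ)ρ^K/(1−ρ^(K+1)) = (-0.4859·23.763453)/(1 − 35.310042)
= -11.546589/-34.310042 = 0.336537

Final: 0.336537


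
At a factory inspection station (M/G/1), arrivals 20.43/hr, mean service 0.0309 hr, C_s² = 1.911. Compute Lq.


ρ = λ·E[S] = 20.43·0.0309 = 0.6313
Lq = ρ²(1+C_s²)/(2(1−ρ)) = 0.3985·(1+1.911)/(2·0.3687)
= 0.3985·2.9110/0.7374 = 1.57318

Final: 1.57318


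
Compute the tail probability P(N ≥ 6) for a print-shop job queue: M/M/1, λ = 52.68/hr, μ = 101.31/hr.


ρ = 52.68/101.31 = 0.5200
P(N ≥ n) = ρ^n = 0.5200^6 = 0.019768

Final: 0.019768


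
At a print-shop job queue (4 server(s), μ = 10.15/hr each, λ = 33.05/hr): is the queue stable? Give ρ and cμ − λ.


Total capacity cμ = 4·10.15 = 40.60/hr
ρ = λ/(cμ) = 33.05/40.60 = 0.8140
Stable ⇔ ρ < 1: YES
Spare capacity = cμ − λ = 40.60 − 33.05 = 7.55/hr

Final: ρ = 0.8140; stable; margin = 7.55/hr


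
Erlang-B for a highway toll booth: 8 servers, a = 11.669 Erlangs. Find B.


B(c,a) = (a^c/c!) / Σ_{k=0}^{c} a^k/k!
a^8/8! = 8526.064137
Σ terms (k=0..8): 1.00000 + 11.66900 + 68.08278 + 264.81932 + 772.54417 + 1802.96358 + 3506.46366 + 5845.27492 + 8526.06414 = 20798.881570
B = 8526.064137/20798.881570 = 0.409929

Final: 0.409929


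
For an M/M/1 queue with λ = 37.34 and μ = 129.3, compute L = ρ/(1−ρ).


ρ = λ/μ = 37.34/129.3 = 0.2888
L = ρ/(1−ρ) = 0.2888/(1 − 0.2888) = 0.2888/0.7112 = 0.4060

Final: 0.4060


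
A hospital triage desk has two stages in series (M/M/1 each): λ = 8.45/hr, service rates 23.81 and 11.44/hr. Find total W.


Each node sees arrival rate λ = 8.45/hr (tandem ⇒ throughput preserved).
W₁ = 1/(μ₁−λ) = 1/(23.81−8.45) = 0.06510 hr
W₂ = 1/(μ₂−λ) = 1/(11.44−8.45) = 0.33445 hr
W_total = W₁ + W₂ = 0.06510 + 0.33445 = 0.39955 hr

Final: 0.39955 hr


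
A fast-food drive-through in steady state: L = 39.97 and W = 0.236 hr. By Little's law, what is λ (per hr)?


λ = L/W = 39.97/0.236 = 169.3644 /hr

Final: 169.3644 /hr


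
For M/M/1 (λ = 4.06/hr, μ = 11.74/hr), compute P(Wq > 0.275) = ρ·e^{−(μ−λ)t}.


ρ = 4.06/11.74 = 0.3458
P(Wq > t) = ρ·e^{−(μ−λ)t} = 0.3458·e^{−2.1120}
= 0.3458·0.120996 = 0.041843

Final: 0.041843


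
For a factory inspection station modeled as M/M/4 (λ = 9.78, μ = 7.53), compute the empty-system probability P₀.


a = λ/μ = 9.78/7.53 = 1.2988; ρ = a/c = 0.3247
Σ_{k=0}^{3} a^k/k! (terms k=0..3) = 1.00000 + 1.29880 + 0.84345 + 0.36516 = 3.50741
Tail: a^4/(4!(1−ρ)) = 2.84561/(24·0.6753) = 0.17558
P₀ = 1/(3.50741 + 0.17558) = 1/3.68299 = 0.271519

Final: 0.271519


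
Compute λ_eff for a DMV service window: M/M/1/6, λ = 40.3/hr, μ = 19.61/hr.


ρ = 2.0551; P_K = (1−ρ)ρ^6/(1−ρ^7) = 0.516737
λ_eff = λ(1 − P_K) = 40.3·(1 − 0.516737) = 40.3·0.483263 = 19.4755 /hr

Final: 19.4755 /hr


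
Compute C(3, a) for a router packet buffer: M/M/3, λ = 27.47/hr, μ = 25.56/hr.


a = λ/μ = 1.0747; ρ = a/3 = 0.3582
P₀ = 0.336177 (from M/M/c formula)
C(c,a) = [a^c/(c!(1−ρ))]·P₀ = [1.24135/(6·0.6418)]·0.336177
= 0.32238·0.336177 = 0.108377

Final: 0.108377


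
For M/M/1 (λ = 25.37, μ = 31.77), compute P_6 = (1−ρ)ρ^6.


ρ = 25.37/31.77 = 0.7986
P_n = (1−ρ)·ρ^n = (1 − 0.7986)·0.7986^6 = 0.2014·0.259310 = 0.052237

Final: 0.052237


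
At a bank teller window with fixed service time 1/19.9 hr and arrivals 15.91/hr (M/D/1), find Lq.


ρ = 15.91/19.9 = 0.7995
M/D/1: Lq = ρ²/(2(1−ρ)) = 0.6392/(2·0.2005) = 1.59399

Final: 1.59399


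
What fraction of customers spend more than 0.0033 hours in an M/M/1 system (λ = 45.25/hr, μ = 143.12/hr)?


W ~ Exponential(μ−λ) for M/M/1.
μ − λ = 143.12 − 45.25 = 97.8700
P(W > t) = e^{−(μ−λ)t} = e^{−0.3230} = 0.723995

Final: 0.723995


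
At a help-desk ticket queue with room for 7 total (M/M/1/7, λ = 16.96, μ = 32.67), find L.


ρ = 16.96/32.67 = 0.5191
L = ρ[1 − (K+1)ρ^K + Kρ^(K+1)] / [(1−ρ)(1−ρ^(K+1))]
Numerator: 0.5191·(1 − 8·0.010161 + 7·0.005275) = 0.496100
Denominator: (0.4809)·(0.994725) = 0.478333
L = 0.496100/0.478333 = 1.0371

Final: 1.0371


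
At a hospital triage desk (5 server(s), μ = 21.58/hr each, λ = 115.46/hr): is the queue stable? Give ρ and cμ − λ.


Total capacity cμ = 5·21.58 = 107.90/hr
ρ = λ/(cμ) = 115.46/107.90 = 1.0701
Stable ⇔ ρ < 1: NO
Spare capacity = cμ − λ = 107.90 − 115.46 = -7.56/hr

Final: ρ = 1.0701; unstable; margin = -7.56/hr


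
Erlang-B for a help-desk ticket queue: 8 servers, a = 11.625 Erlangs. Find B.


B(c,a) = (a^c/c!) / Σ_{k=0}^{c} a^k/k!
a^8/8! = 8272.240820
Σ terms (k=0..8): 1.00000 + 11.62500 + 67.57031 + 261.83496 + 760.95786 + 1769.22701 + 3427.87734 + 5692.72487 + 8272.24082 = 20265.058167
B = 8272.240820/20265.058167 = 0.408202

Final: 0.408202


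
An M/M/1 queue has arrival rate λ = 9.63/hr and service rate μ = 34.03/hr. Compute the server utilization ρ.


ρ = λ/μ = 9.63/34.03 = 0.2830

Final: 0.2830


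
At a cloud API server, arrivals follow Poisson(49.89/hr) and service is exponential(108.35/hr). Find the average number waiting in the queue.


ρ = 49.89/108.35 = 0.4605
Lq = ρ²/(1−ρ) = 0.2120/0.5395 = 0.3930

Final: 0.3930


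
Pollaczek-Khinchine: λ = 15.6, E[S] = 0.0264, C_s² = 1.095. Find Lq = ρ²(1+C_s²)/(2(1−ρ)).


ρ = λ·E[S] = 15.6·0.0264 = 0.4118
Lq = ρ²(1+C_s²)/(2(1−ρ)) = 0.1696·(1+1.095)/(2·0.5882)
= 0.1696·2.0950/1.1763 = 0.30208

Final: 0.30208


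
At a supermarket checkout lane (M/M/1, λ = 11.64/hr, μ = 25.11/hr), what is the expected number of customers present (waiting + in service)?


ρ = λ/μ = 11.64/25.11 = 0.4636
L = ρ/(1−ρ) = 0.4636/(1 − 0.4636) = 0.4636/0.5364 = 0.8641

Final: 0.8641


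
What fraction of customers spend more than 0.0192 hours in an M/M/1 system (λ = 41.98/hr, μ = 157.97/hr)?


W ~ Exponential(μ−λ) for M/M/1.
μ − λ = 157.97 − 41.98 = 115.9900
P(W > t) = e^{−(μ−λ)t} = e^{−2.2270} = 0.107851

Final: 0.107851


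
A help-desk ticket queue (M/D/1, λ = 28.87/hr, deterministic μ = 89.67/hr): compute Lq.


ρ = 28.87/89.67 = 0.3220
M/D/1: Lq = ρ²/(2(1−ρ)) = 0.1037/(2·0.6780) = 0.07644

Final: 0.07644


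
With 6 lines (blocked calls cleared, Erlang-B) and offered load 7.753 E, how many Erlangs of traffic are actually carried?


B(6,7.753) = 0.376061 (Erlang-B)
Carried load = a(1 − B) = 7.753·(1 − 0.376061) = 7.753·0.623939 = 4.8374 E

Final: 4.8374 Erlangs


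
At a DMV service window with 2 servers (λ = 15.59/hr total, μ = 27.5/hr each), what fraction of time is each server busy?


ρ = λ/(cμ) = 15.59/(2·27.5) = 15.59/55.00 = 0.2835

Final: 0.2835


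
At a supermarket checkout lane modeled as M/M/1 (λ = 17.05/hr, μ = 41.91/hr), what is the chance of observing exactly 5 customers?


ρ = 17.05/41.91 = 0.4068
P_n = (1−ρ)·ρ^n = (1 − 0.4068)·0.4068^5 = 0.5932·0.011144 = 0.006610

Final: 0.006610


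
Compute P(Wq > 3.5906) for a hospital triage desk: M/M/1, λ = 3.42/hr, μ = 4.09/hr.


ρ = 3.42/4.09 = 0.8362
P(Wq > t) = ρ·e^{−(μ−λ)t} = 0.8362·e^{−2.4057}
= 0.8362·0.090202 = 0.075426

Final: 0.075426


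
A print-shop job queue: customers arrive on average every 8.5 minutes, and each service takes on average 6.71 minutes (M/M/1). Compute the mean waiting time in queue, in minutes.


λ = 60/8.5 = 7.0588 /hr
μ = 60/6.71 = 8.9419 /hr
ρ = λ/μ = 7.0588/8.9419 = 0.7894
Wq = ρ/(μ−λ) = 0.7894/(8.9419−7.0588) = 0.41922 hr
In minutes: 0.41922·60 = 25.153 min

Final: 25.153 min


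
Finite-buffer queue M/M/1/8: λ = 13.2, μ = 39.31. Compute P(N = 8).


ρ = λ/μ = 13.2/39.31 = 0.3358
P_K = (1−ρ)ρ^K/(1−ρ^(K+1)) = (0.6642·0.0001616)/(1 − 0.00005428)
= 0.0001074/0.999946 = 0.0001074

Final: 0.0001074


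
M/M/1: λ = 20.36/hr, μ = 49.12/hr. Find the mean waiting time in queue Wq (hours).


ρ = 20.36/49.12 = 0.4145
Wq = ρ/(μ−λ) = 0.4145/(49.12 − 20.36) = 0.4145/28.76 = 0.01441 hr

Final: 0.01441 hr


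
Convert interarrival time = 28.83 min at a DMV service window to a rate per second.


λ = 1/(interarrival time) in consistent units.
1 second = 0.0166667 min, so λ = 0.0166667/28.83 = 0.0005781 per second

Final: 0.0005781 /sec


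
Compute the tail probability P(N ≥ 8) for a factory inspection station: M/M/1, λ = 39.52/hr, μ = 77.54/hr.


ρ = 39.52/77.54 = 0.5097
P(N ≥ n) = ρ^n = 0.5097^8 = 0.004553

Final: 0.004553


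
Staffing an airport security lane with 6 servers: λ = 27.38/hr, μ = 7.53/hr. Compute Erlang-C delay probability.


a = λ/μ = 3.6361; ρ = a/6 = 0.6060
P₀ = 0.025008 (from M/M/c formula)
C(c,a) = [a^c/(c!(1−ρ))]·P₀ = [2311.16422/(720·0.3940)]·0.025008
= 8.14750·0.025008 = 0.203754

Final: 0.203754


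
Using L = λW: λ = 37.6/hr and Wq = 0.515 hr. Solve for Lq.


Lq = λWq = 37.6·0.515 = 19.3640

Final: 19.3640


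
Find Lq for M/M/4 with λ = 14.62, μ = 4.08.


a = λ/μ = 3.5833; ρ = a/4 = 0.8958
P₀ = 0.011817
Lq = P₀·a^c·ρ / (c!·(1−ρ)²) = 0.011817·164.87273·0.8958/(24·0.01085)
= 6.70238

Final: 6.70238


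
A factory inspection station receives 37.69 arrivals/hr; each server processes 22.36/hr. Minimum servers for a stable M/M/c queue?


Stability requires cμ > λ ⇔ c > λ/μ.
λ/μ = 37.69/22.36 = 1.6856
Minimum integer c = ⌊1.6856⌋ + 1 = 2
Check: 2·22.36 = 44.72 > 37.69, while 1·22.36 = 22.36 ≤ 37.69

Final: 2 servers


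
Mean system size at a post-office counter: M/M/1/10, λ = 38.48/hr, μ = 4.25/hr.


ρ = 38.48/4.25 = 9.0541
L = ρ[1 − (K+1)ρ^K + Kρ^(K+1)] / [(1−ρ)(1−ρ^(K+1))]
Numerator: 9.0541·(1 − 11·3702212417.651081 + 10·33520266783.814957) = 2666241455601.676270
Denominator: (-8.0541)·(-33520266782.814957) = 269976172229.589600
L = 2666241455601.676270/269976172229.589600 = 9.8758

Final: 9.8758


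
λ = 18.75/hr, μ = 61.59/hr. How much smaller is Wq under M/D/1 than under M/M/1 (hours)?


ρ = 18.75/61.59 = 0.3044
Wq(M/M/1) = ρ/(μ−λ) = 0.3044/42.84 = 0.007106 hr
Wq(M/D/1) = ρ/(2(μ−λ)) = 0.003553 hr
Savings = 0.007106 − 0.003553 = 0.003553 hr

Final: 0.003553 hr


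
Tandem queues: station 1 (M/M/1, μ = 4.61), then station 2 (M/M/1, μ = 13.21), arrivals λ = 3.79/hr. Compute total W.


Each node sees arrival rate λ = 3.79/hr (tandem ⇒ throughput preserved).
W₁ = 1/(μ₁−λ) = 1/(4.61−3.79) = 1.21951 hr
W₂ = 1/(μ₂−λ) = 1/(13.21−3.79) = 0.10616 hr
W_total = W₁ + W₂ = 1.21951 + 0.10616 = 1.32567 hr

Final: 1.32567 hr


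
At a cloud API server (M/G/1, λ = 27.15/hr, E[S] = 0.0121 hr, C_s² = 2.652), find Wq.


ρ = λ·E[S] = 27.15·0.0121 = 0.3285
E[S²] = E[S]²(1+C_s²) = 0.0121²·(1+2.652) = 0.0005347
Wq = λ·E[S²]/(2(1−ρ)) = 27.15·0.0005347/(2·0.6715) = 0.01081 hr

Final: 0.01081 hr


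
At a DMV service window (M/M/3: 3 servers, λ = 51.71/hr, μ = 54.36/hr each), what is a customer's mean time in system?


a = 0.9513; ρ = 0.3171; P₀ = 0.382590
Lq = P₀·a^c·ρ/(c!(1−ρ)²) = 0.03732
Wq = Lq/λ = 0.03732/51.71 = 0.0007217 hr
W = Wq + 1/μ = 0.0007217 + 0.01840 = 0.01912 hr

Final: 0.01912 hr


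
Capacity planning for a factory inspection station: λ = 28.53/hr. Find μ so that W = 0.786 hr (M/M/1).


W = 1/(μ−λ) ⇒ μ − λ = 1/W = 1/0.786 = 1.2723
μ = λ + 1/W = 28.53 + 1.2723 = 29.8023 per hr

Final: 29.8023 /hr


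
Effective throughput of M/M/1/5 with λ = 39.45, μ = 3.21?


ρ = 12.2897; P_K = (1−ρ)ρ^5/(1−ρ^6) = 0.918631
λ_eff = λ(1 − P_K) = 39.45·(1 − 0.918631) = 39.45·0.081369 = 3.2100 /hr

Final: 3.2100 /hr


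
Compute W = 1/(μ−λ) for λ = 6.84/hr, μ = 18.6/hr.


W = 1/(μ−λ) = 1/(18.6 − 6.84) = 1/11.76 = 0.08503 hr

Final: 0.08503 hr


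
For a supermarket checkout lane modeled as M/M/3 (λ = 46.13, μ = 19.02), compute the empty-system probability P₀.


a = λ/μ = 46.13/19.02 = 2.4253; ρ = a/c = 0.8084
Σ_{k=0}^{2} a^k/k! (terms k=0..2) = 1.00000 + 2.42534 + 2.94114 = 6.36648
Tail: a^3/(3!(1−ρ)) = 14.26655/(6·0.1916) = 12.41307
P₀ = 1/(6.36648 + 12.41307) = 1/18.77955 = 0.053249

Final: 0.053249


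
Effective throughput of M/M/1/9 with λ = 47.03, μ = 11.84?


ρ = 3.9721; P_K = (1−ρ)ρ^9/(1−ρ^10) = 0.748247
λ_eff = λ(1 − P_K) = 47.03·(1 − 0.748247) = 47.03·0.251753 = 11.8400 /hr

Final: 11.8400 /hr


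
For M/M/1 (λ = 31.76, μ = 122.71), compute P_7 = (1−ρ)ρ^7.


ρ = 31.76/122.71 = 0.2588
P_n = (1−ρ)·ρ^n = (1 − 0.2588)·0.2588^7 = 0.7412·0.00007780 = 0.00005767

Final: 0.00005767


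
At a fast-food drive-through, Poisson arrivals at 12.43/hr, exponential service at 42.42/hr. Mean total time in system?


W = 1/(μ−λ) = 1/(42.42 − 12.43) = 1/29.99 = 0.03334 hr

Final: 0.03334 hr


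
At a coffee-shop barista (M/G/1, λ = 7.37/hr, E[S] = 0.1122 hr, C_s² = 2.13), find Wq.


ρ = λ·E[S] = 7.37·0.1122 = 0.8269
E[S²] = E[S]²(1+C_s²) = 0.1122²·(1+2.13) = 0.039403
Wq = λ·E[S²]/(2(1−ρ)) = 7.37·0.039403/(2·0.1731) = 0.83889 hr

Final: 0.83889 hr


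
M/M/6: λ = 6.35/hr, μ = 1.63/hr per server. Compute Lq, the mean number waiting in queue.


a = λ/μ = 3.8957; ρ = a/6 = 0.6493
P₀ = 0.018778
Lq = P₀·a^c·ρ / (c!·(1−ρ)²) = 0.018778·3495.55971·0.6493/(720·0.12300)
= 0.48122

Final: 0.48122


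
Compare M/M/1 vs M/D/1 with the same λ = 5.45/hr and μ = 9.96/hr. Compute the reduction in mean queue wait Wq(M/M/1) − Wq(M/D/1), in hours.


ρ = 5.45/9.96 = 0.5472
Wq(M/M/1) = ρ/(μ−λ) = 0.5472/4.51 = 0.12133 hr
Wq(M/D/1) = ρ/(2(μ−λ)) = 0.06066 hr
Savings = 0.12133 − 0.06066 = 0.06066 hr

Final: 0.06066 hr


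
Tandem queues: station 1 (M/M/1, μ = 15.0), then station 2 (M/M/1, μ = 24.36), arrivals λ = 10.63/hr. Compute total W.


Each node sees arrival rate λ = 10.63/hr (tandem ⇒ throughput preserved).
W₁ = 1/(μ₁−λ) = 1/(15.0−10.63) = 0.22883 hr
W₂ = 1/(μ₂−λ) = 1/(24.36−10.63) = 0.07283 hr
W_total = W₁ + W₂ = 0.22883 + 0.07283 = 0.30167 hr

Final: 0.30167 hr


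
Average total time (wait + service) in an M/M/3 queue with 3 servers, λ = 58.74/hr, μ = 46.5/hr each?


a = 1.2632; ρ = 0.4211; P₀ = 0.274618
Lq = P₀·a^c·ρ/(c!(1−ρ)²) = 0.11591
Wq = Lq/λ = 0.11591/58.74 = 0.001973 hr
W = Wq + 1/μ = 0.001973 + 0.02151 = 0.02348 hr

Final: 0.02348 hr


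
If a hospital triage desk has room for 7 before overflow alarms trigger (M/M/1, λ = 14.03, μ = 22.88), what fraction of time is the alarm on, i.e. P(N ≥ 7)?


ρ = 14.03/22.88 = 0.6132
P(N ≥ n) = ρ^n = 0.6132^7 = 0.032600

Final: 0.032600


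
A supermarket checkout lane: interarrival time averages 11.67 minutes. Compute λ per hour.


λ = 1/(interarrival time) in consistent units.
1 hour = 60 min, so λ = 60/11.67 = 5.1414 per hour

Final: 5.1414 /hr


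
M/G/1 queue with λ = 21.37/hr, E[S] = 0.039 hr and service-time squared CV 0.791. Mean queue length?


ρ = λ·E[S] = 21.37·0.039 = 0.8334
Lq = ρ²(1+C_s²)/(2(1−ρ)) = 0.6946·(1+0.791)/(2·0.1666)
= 0.6946·1.7910/0.3331 = 3.73428

Final: 3.73428


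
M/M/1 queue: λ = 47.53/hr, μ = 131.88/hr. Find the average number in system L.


ρ = λ/μ = 47.53/131.88 = 0.3604
L = ρ/(1−ρ) = 0.3604/(1 − 0.3604) = 0.3604/0.6396 = 0.5635

Final: 0.5635


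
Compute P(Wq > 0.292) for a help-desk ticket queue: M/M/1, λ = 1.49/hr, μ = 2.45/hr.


ρ = 1.49/2.45 = 0.6082
P(Wq > t) = ρ·e^{−(μ−λ)t} = 0.6082·e^{−0.2803}
= 0.6082·0.755542 = 0.459493

Final: 0.459493


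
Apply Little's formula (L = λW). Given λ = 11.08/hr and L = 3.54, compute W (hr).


W = L/λ = 3.54/11.08 = 0.3195 hr

Final: 0.3195 hr


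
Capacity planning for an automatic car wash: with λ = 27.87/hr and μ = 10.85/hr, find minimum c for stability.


Stability requires cμ > λ ⇔ c > λ/μ.
λ/μ = 27.87/10.85 = 2.5687
Minimum integer c = ⌊2.5687⌋ + 1 = 3
Check: 3·10.85 = 32.55 > 27.87, while 2·10.85 = 21.70 ≤ 27.87

Final: 3 servers


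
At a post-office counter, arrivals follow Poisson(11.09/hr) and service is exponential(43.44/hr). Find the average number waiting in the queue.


ρ = 11.09/43.44 = 0.2553
Lq = ρ²/(1−ρ) = 0.06518/0.7447 = 0.08752

Final: 0.08752


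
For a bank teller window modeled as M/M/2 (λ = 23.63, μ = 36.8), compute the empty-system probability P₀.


a = λ/μ = 23.63/36.8 = 0.6421; ρ = a/c = 0.3211
Σ_{k=0}^{1} a^k/k! (terms k=0..1) = 1.00000 + 0.64212 = 1.64212
Tail: a^2/(2!(1−ρ)) = 0.41232/(2·0.6789) = 0.30365
P₀ = 1/(1.64212 + 0.30365) = 1/1.94577 = 0.513936

Final: 0.513936


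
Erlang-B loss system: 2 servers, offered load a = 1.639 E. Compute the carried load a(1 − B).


B(2,1.639) = 0.337294 (Erlang-B)
Carried load = a(1 − B) = 1.639·(1 − 0.337294) = 1.639·0.662706 = 1.0862 E

Final: 1.0862 Erlangs


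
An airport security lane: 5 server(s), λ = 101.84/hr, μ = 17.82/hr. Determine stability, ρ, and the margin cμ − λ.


Total capacity cμ = 5·17.82 = 89.10/hr
ρ = λ/(cμ) = 101.84/89.10 = 1.1430
Stable ⇔ ρ < 1: NO
Spare capacity = cμ − λ = 89.10 − 101.84 = -12.74/hr

Final: ρ = 1.1430; unstable; margin = -12.74/hr


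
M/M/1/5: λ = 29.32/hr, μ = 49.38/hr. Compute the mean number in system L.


ρ = 29.32/49.38 = 0.5938
L = ρ[1 − (K+1)ρ^K + Kρ^(K+1)] / [(1−ρ)(1−ρ^(K+1))]
Numerator: 0.5938·(1 − 6·0.073801 + 5·0.043820) = 0.460935
Denominator: (0.4062)·(0.956180) = 0.388436
L = 0.460935/0.388436 = 1.1866

Final: 1.1866


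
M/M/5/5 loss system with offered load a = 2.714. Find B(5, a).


B(c,a) = (a^c/c!) / Σ_{k=0}^{c} a^k/k!
a^5/5! = 1.227066
Σ terms (k=0..5): 1.00000 + 2.71400 + 3.68290 + 3.33180 + 2.26062 + 1.22707 = 14.216382
B = 1.227066/14.216382 = 0.086314

Final: 0.086314


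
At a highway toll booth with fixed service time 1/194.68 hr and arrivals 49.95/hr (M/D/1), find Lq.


ρ = 49.95/194.68 = 0.2566
M/D/1: Lq = ρ²/(2(1−ρ)) = 0.06583/(2·0.7434) = 0.04428

Final: 0.04428


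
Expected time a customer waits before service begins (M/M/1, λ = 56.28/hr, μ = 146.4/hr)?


ρ = 56.28/146.4 = 0.3844
Wq = ρ/(μ−λ) = 0.3844/(146.4 − 56.28) = 0.3844/90.12 = 0.004266 hr

Final: 0.004266 hr


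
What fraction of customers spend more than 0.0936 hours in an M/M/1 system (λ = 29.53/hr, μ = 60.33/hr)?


W ~ Exponential(μ−λ) for M/M/1.
μ − λ = 60.33 − 29.53 = 30.8000
P(W > t) = e^{−(μ−λ)t} = e^{−2.8829} = 0.055973

Final: 0.055973


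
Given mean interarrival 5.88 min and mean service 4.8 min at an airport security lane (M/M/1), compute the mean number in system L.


λ = 60/5.88 = 10.2041 /hr
μ = 60/4.8 = 12.5000 /hr
ρ = λ/μ = 10.2041/12.5000 = 0.8163
L = ρ/(1−ρ) = 0.8163/0.1837 = 4.4444

Final: 4.4444


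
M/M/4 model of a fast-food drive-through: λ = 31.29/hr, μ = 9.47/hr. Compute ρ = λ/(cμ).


ρ = λ/(cμ) = 31.29/(4·9.47) = 31.29/37.88 = 0.8260

Final: 0.8260


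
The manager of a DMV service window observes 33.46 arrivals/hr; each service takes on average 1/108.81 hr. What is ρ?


ρ = λ/μ = 33.46/108.81 = 0.3075

Final: 0.3075


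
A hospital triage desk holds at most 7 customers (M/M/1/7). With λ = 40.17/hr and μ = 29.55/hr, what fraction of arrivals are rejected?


ρ = λ/μ = 40.17/29.55 = 1.3594
P_K = (1−ρ)ρ^K/(1−ρ^(K+1)) = (-0.3594·8.578482)/(1 − 11.661510)
= -3.083028/-10.661510 = 0.289174

Final: 0.289174


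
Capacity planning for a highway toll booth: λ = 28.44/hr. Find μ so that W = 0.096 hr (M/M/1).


W = 1/(μ−λ) ⇒ μ − λ = 1/W = 1/0.096 = 10.4167
μ = λ + 1/W = 28.44 + 10.4167 = 38.8567 per hr

Final: 38.8567 /hr


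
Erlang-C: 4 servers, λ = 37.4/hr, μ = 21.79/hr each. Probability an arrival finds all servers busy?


a = λ/μ = 1.7164; ρ = a/4 = 0.4291
P₀ = 0.176506 (from M/M/c formula)
C(c,a) = [a^c/(c!(1−ρ))]·P₀ = [8.67876/(24·0.5709)]·0.176506
= 0.63341·0.176506 = 0.111801

Final: 0.111801


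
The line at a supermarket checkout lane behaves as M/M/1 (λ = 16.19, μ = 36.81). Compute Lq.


ρ = 16.19/36.81 = 0.4398
Lq = ρ²/(1−ρ) = 0.1934/0.5602 = 0.3453

Final: 0.3453


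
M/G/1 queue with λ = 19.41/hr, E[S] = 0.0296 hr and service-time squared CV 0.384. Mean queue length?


ρ = λ·E[S] = 19.41·0.0296 = 0.5745
Lq = ρ²(1+C_s²)/(2(1−ρ)) = 0.3301·(1+0.384)/(2·0.4255)
= 0.3301·1.3840/0.8509 = 0.53688

Final: 0.53688


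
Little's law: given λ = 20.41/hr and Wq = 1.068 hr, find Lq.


Lq = λWq = 20.41·1.068 = 21.7979

Final: 21.7979


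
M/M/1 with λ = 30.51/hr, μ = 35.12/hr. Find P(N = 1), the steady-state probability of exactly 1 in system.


ρ = 30.51/35.12 = 0.8687
P_n = (1−ρ)·ρ^n = (1 − 0.8687)·0.8687^1 = 0.1313·0.868736 = 0.114034

Final: 0.114034


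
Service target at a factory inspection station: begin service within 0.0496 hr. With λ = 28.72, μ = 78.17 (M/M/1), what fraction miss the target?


ρ = 28.72/78.17 = 0.3674
P(Wq > t) = ρ·e^{−(μ−λ)t} = 0.3674·e^{−2.4527}
= 0.3674·0.086059 = 0.031619

Final: 0.031619


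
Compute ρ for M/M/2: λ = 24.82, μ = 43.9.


ρ = λ/(cμ) = 24.82/(2·43.9) = 24.82/87.80 = 0.2827

Final: 0.2827


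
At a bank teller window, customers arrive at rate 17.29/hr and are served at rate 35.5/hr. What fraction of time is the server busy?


ρ = λ/μ = 17.29/35.5 = 0.4870

Final: 0.4870


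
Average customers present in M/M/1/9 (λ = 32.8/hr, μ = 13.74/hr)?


ρ = 32.8/13.74 = 2.3872
L = ρ[1 − (K+1)ρ^K + Kρ^(K+1)] / [(1−ρ)(1−ρ^(K+1))]
Numerator: 2.3872·(1 − 10·2517.584168 + 9·6009.953473) = 69024.996950
Denominator: (-1.3872)·(-6008.953473) = 8335.564280
L = 69024.996950/8335.564280 = 8.2808

Final: 8.2808


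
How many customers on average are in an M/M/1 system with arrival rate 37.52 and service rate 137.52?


ρ = λ/μ = 37.52/137.52 = 0.2728
L = ρ/(1−ρ) = 0.2728/(1 − 0.2728) = 0.2728/0.7272 = 0.3752

Final: 0.3752


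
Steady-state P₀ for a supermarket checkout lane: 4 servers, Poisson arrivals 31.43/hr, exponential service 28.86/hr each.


a = λ/μ = 31.43/28.86 = 1.0891; ρ = a/c = 0.2723
Σ_{k=0}^{3} a^k/k! (terms k=0..3) = 1.00000 + 1.08905 + 0.59302 + 0.21527 = 2.89734
Tail: a^4/(4!(1−ρ)) = 1.40667/(24·0.7277) = 0.08054
P₀ = 1/(2.89734 + 0.08054) = 1/2.97788 = 0.335809

Final: 0.335809


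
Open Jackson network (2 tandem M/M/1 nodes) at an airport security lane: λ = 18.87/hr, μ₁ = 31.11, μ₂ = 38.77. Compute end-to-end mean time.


Each node sees arrival rate λ = 18.87/hr (tandem ⇒ throughput preserved).
W₁ = 1/(μ₁−λ) = 1/(31.11−18.87) = 0.08170 hr
W₂ = 1/(μ₂−λ) = 1/(38.77−18.87) = 0.05025 hr
W_total = W₁ + W₂ = 0.08170 + 0.05025 = 0.13195 hr

Final: 0.13195 hr


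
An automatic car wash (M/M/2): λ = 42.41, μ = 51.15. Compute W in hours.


a = 0.8291; ρ = 0.4146; P₀ = 0.413862
Lq = P₀·a^c·ρ/(c!(1−ρ)²) = 0.17207
Wq = Lq/λ = 0.17207/42.41 = 0.004057 hr
W = Wq + 1/μ = 0.004057 + 0.01955 = 0.02361 hr

Final: 0.02361 hr
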